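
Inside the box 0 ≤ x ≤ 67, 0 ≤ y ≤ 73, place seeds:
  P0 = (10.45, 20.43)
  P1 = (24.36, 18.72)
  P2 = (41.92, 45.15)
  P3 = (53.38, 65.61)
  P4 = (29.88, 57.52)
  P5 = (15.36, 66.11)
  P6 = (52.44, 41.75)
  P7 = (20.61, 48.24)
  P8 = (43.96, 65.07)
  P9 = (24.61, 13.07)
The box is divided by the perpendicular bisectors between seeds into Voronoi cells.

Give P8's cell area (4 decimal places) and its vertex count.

1. box [0,67]×[0,73]: [(0, 0) (67, 0) (67, 73) (0, 73)]
2. ⊥bis P8·P0 via (27.205,42.75): [(0, 63.172) (67, 12.877) (67, 73) (0, 73)]  |A|=2343.3572
3. ⊥bis P8·P1 via (34.16,41.895): [(0, 63.172) (20.8412, 47.5271) (67, 28.008) (67, 73) (0, 73)]  |A|=1994.144
4. ⊥bis P8·P2 via (42.94,55.11): [(0, 63.172) (5.6529, 58.9286) (67, 52.646) (67, 73) (0, 73)]  |A|=1123.5002
5. ⊥bis P8·P3 via (48.67,65.34): [(0, 63.172) (5.6529, 58.9286) (49.2937, 54.4593) (48.2309, 73) (0, 73)]  |A|=769.3077
6. ⊥bis P8·P4 via (36.92,61.295): [(40.0794, 55.4029) (49.2937, 54.4593) (48.2309, 73) (30.6435, 73)]  |A|=239.661
7. ⊥bis P8·P5 via (29.66,65.59): [(40.0794, 55.4029) (49.2937, 54.4593) (48.2309, 73) (30.6435, 73)]  |A|=239.661
8. ⊥bis P8·P6 via (48.2,53.41): [(40.0794, 55.4029) (49.2937, 54.4593) (48.2309, 73) (30.6435, 73)]  |A|=239.661
9. ⊥bis P8·P7 via (32.285,56.655): [(40.0794, 55.4029) (49.2937, 54.4593) (48.2309, 73) (30.6435, 73)]  |A|=239.661
10. ⊥bis P8·P9 via (34.285,39.07): [(40.0794, 55.4029) (49.2937, 54.4593) (48.2309, 73) (30.6435, 73)]  |A|=239.661
11. canonical 4-gon: [(40.0794, 55.4029) (49.2937, 54.4593) (48.2309, 73) (30.6435, 73)]
12. shoelace: 239.661

Area of P8's cell: 239.6610 (4 vertices)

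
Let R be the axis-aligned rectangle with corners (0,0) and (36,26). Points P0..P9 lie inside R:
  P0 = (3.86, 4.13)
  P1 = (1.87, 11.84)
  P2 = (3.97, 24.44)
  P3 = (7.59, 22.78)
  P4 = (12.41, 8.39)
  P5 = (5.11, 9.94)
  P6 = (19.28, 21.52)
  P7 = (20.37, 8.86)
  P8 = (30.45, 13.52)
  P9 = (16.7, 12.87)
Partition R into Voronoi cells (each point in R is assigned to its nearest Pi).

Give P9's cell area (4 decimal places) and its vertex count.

Area of P9's cell: 68.8263 (6 vertices)

1. box [0,36]×[0,26]: [(0, 0) (36, 0) (36, 26) (0, 26)]
2. ⊥bis P9·P0 via (10.28,8.5): [(0, 23.6024) (16.0658, 0) (36, 0) (36, 26) (0, 26)]  |A|=746.4038
3. ⊥bis P9·P1 via (9.285,12.355): [(9.4701, 9.6898) (16.0658, 0) (36, 0) (36, 26) (8.3373, 26)]  |A|=667.0597
4. ⊥bis P9·P2 via (10.335,18.655): [(8.953, 17.1345) (9.4701, 9.6898) (16.0658, 0) (36, 0) (36, 26) (17.0107, 26)]  |A|=628.6126
5. ⊥bis P9·P3 via (12.145,17.825): [(9.0995, 15.0254) (9.4701, 9.6898) (16.0658, 0) (36, 0) (36, 26) (21.0379, 26)]  |A|=597.3676
6. ⊥bis P9·P4 via (14.555,10.63): [(9.5411, 15.4313) (25.6558, 0) (36, 0) (36, 26) (21.0379, 26)]  |A|=502.8434
7. ⊥bis P9·P5 via (10.905,11.405): [(9.8219, 15.6894) (9.9977, 14.994) (25.6558, 0) (36, 0) (36, 26) (21.0379, 26)]  |A|=502.723
8. ⊥bis P9·P6 via (17.99,17.195): [(13.0594, 18.6656) (9.8219, 15.6894) (9.9977, 14.994) (25.6558, 0) (36, 0) (36, 11.8232)]  |A|=285.2426
9. ⊥bis P9·P7 via (18.535,10.865): [(23.6175, 15.5165) (13.0594, 18.6656) (9.8219, 15.6894) (9.9977, 14.994) (16.3745, 8.8877)]  |A|=68.84
10. ⊥bis P9·P8 via (23.575,13.195): [(23.4716, 15.383) (23.4631, 15.5626) (13.0594, 18.6656) (9.8219, 15.6894) (9.9977, 14.994) (16.3745, 8.8877)]  |A|=68.8263
11. canonical 6-gon: [(23.4716, 15.383) (23.4631, 15.5626) (13.0594, 18.6656) (9.8219, 15.6894) (9.9977, 14.994) (16.3745, 8.8877)]
12. shoelace: 68.8263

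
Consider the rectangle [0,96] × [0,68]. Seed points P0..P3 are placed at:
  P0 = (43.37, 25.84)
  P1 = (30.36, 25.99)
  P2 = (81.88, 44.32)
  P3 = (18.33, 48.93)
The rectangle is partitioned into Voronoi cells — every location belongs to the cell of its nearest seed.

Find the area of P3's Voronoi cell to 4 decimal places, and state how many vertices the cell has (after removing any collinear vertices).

Area of P3's cell: 1475.3119 (5 vertices)

1. box [0,96]×[0,68]: [(0, 0) (96, 0) (96, 68) (0, 68)]
2. ⊥bis P3·P0 via (30.85,37.385): [(0, 3.9297) (59.0808, 68) (0, 68)]  |A|=1892.6652
3. ⊥bis P3·P1 via (24.345,37.46): [(0, 24.6932) (37.0751, 44.1358) (59.0808, 68) (0, 68)]  |A|=1507.76
4. ⊥bis P3·P2 via (50.105,46.625): [(0, 24.6932) (37.0751, 44.1358) (51.0216, 59.2601) (51.6556, 68) (0, 68)]  |A|=1475.3119
5. canonical 5-gon: [(0, 24.6932) (37.0751, 44.1358) (51.0216, 59.2601) (51.6556, 68) (0, 68)]
6. shoelace: 1475.3119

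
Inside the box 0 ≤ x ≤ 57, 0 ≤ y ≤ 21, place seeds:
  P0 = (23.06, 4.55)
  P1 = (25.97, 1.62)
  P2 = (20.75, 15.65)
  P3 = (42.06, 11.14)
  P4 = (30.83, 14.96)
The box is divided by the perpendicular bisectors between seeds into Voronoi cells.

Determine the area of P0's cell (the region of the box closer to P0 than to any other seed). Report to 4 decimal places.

Area of P0's cell: 213.8293

1. box [0,57]×[0,21]: [(0, 0) (57, 0) (57, 21) (0, 21)]
2. ⊥bis P0·P1 via (24.515,3.085): [(0, 0) (21.4088, 0) (42.5531, 21) (0, 21)]  |A|=671.6002
3. ⊥bis P0·P2 via (21.905,10.1): [(0, 5.5414) (0, 0) (21.4088, 0) (34.1424, 12.6467)]  |A|=229.9737
4. ⊥bis P0·P3 via (32.56,7.845): [(31.1132, 12.0163) (0, 5.5414) (0, 0) (21.4088, 0) (31.7267, 10.2475)]  |A|=227.1012
5. ⊥bis P0·P4 via (26.945,9.755): [(25.4847, 10.845) (0, 5.5414) (0, 0) (21.4088, 0) (29.3919, 7.9286)]  |A|=213.8293
6. canonical 5-gon: [(25.4847, 10.845) (0, 5.5414) (0, 0) (21.4088, 0) (29.3919, 7.9286)]
7. shoelace: 213.8293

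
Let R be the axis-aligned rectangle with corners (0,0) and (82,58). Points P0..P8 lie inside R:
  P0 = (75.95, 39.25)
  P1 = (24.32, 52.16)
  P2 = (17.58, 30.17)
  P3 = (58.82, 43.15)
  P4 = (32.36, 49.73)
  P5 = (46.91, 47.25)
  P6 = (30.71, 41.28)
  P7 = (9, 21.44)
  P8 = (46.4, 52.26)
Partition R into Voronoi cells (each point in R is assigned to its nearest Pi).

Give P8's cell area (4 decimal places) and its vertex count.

Area of P8's cell: 150.1185 (4 vertices)

1. box [0,82]×[0,58]: [(0, 0) (82, 0) (82, 58) (0, 58)]
2. ⊥bis P8·P0 via (61.175,45.755): [(0, 0) (41.0304, 0) (66.5661, 58) (0, 58)]  |A|=3120.2993
3. ⊥bis P8·P1 via (35.36,52.21): [(35.5965, 0) (41.0304, 0) (66.5661, 58) (35.3338, 58)]  |A|=1063.3225
4. ⊥bis P8·P2 via (31.99,41.215): [(35.4301, 36.7268) (49.2576, 18.6866) (66.5661, 58) (35.3338, 58)]  |A|=760.1325
5. ⊥bis P8·P3 via (52.61,47.705): [(35.4301, 36.7268) (40.0942, 30.6417) (60.1613, 58) (35.3338, 58)]  |A|=388.9359
6. ⊥bis P8·P4 via (39.38,50.995): [(42.4652, 33.8742) (60.1613, 58) (38.1177, 58)]  |A|=265.9103
7. ⊥bis P8·P5 via (46.655,49.755): [(39.7305, 49.0501) (54.7155, 50.5755) (60.1613, 58) (38.1177, 58)]  |A|=150.1185
8. ⊥bis P8·P6 via (38.555,46.77): [(39.7305, 49.0501) (54.7155, 50.5755) (60.1613, 58) (38.1177, 58)]  |A|=150.1185
9. ⊥bis P8·P7 via (27.7,36.85): [(39.7305, 49.0501) (54.7155, 50.5755) (60.1613, 58) (38.1177, 58)]  |A|=150.1185
10. canonical 4-gon: [(39.7305, 49.0501) (54.7155, 50.5755) (60.1613, 58) (38.1177, 58)]
11. shoelace: 150.1185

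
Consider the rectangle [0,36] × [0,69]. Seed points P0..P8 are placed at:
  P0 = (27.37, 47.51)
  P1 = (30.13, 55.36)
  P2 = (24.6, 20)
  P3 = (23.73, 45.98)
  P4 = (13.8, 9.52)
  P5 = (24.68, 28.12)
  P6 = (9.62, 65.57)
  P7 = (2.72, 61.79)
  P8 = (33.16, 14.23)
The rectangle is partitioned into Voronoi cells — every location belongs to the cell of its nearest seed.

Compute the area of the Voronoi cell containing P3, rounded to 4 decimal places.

1. box [0,36]×[0,69]: [(0, 0) (36, 0) (36, 69) (0, 69)]
2. ⊥bis P3·P0 via (25.55,46.745): [(0, 0) (36, 0) (36, 21.8836) (16.1956, 69) (0, 69)]  |A|=2017.4427
3. ⊥bis P3·P1 via (26.93,50.67): [(0, 0) (36, 0) (36, 21.8836) (22.6819, 53.5685) (0.0651, 69) (0, 69)]  |A|=1892.9841
4. ⊥bis P3·P2 via (24.165,32.99): [(0, 32.1808) (31.2322, 33.2267) (22.6819, 53.5685) (0.0651, 69) (0, 69)]  |A|=740.1979
5. ⊥bis P3·P4 via (18.765,27.75): [(0, 32.8607) (2.2232, 32.2552) (31.2322, 33.2267) (22.6819, 53.5685) (0.0651, 69) (0, 69)]  |A|=739.4422
6. ⊥bis P3·P5 via (24.205,37.05): [(0, 35.7625) (29.5066, 37.332) (22.6819, 53.5685) (0.0651, 69) (0, 69)]  |A|=622.3441
7. ⊥bis P3·P6 via (16.675,55.775): [(0, 43.7646) (0, 35.7625) (29.5066, 37.332) (22.6819, 53.5685) (18.024, 56.7466)]  |A|=394.5241
8. ⊥bis P3·P7 via (13.225,53.885): [(12.2475, 52.5861) (0, 36.3102) (0, 35.7625) (29.5066, 37.332) (22.6819, 53.5685) (18.024, 56.7466)]  |A|=348.8753
9. ⊥bis P3·P8 via (28.445,30.105): [(12.2475, 52.5861) (0, 36.3102) (0, 35.7625) (29.5066, 37.332) (22.6819, 53.5685) (18.024, 56.7466)]  |A|=348.8753
10. canonical 6-gon: [(12.2475, 52.5861) (0, 36.3102) (0, 35.7625) (29.5066, 37.332) (22.6819, 53.5685) (18.024, 56.7466)]
11. shoelace: 348.8753

Area of P3's cell: 348.8753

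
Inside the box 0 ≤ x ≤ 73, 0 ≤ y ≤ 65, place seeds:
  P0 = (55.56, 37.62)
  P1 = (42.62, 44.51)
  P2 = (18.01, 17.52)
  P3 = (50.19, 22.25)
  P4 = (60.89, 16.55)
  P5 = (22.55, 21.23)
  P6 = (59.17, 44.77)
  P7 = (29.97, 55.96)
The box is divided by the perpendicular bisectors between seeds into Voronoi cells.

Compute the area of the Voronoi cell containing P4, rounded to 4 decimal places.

1. box [0,73]×[0,65]: [(0, 0) (73, 0) (73, 65) (0, 65)]
2. ⊥bis P4·P0 via (58.225,27.085): [(0, 12.356) (0, 0) (73, 0) (73, 30.8226)]  |A|=1576.0194
3. ⊥bis P4·P1 via (51.755,30.53): [(39.0656, 22.2383) (5.0326, 0) (73, 0) (73, 30.8226)]  |A|=1278.7135
4. ⊥bis P4·P2 via (39.45,17.035): [(39.5706, 22.3661) (39.0646, 0) (73, 0) (73, 30.8226)]  |A|=894.6903
5. ⊥bis P4·P3 via (55.54,19.4): [(59.8533, 27.4969) (45.2054, 0) (73, 0) (73, 30.8226)]  |A|=584.74
6. ⊥bis P4·P5 via (41.72,18.89): [(59.8533, 27.4969) (45.2054, 0) (73, 0) (73, 30.8226)]  |A|=584.74
7. ⊥bis P4·P6 via (60.03,30.66): [(59.8533, 27.4969) (45.2054, 0) (73, 0) (73, 30.8226)]  |A|=584.74
8. ⊥bis P4·P7 via (45.43,36.255): [(59.8533, 27.4969) (45.2054, 0) (73, 0) (73, 30.8226)]  |A|=584.74
9. canonical 4-gon: [(59.8533, 27.4969) (45.2054, 0) (73, 0) (73, 30.8226)]
10. shoelace: 584.74

Area of P4's cell: 584.7400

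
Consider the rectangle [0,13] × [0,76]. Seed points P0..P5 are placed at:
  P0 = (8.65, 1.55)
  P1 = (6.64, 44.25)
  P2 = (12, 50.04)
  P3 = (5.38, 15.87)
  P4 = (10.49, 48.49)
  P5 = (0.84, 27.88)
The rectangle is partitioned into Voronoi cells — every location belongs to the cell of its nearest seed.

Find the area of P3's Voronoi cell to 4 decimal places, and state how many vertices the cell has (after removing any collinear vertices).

Area of P3's cell: 189.3331 (4 vertices)

1. box [0,13]×[0,76]: [(0, 0) (13, 0) (13, 76) (0, 76)]
2. ⊥bis P3·P0 via (7.015,8.71): [(0, 7.1081) (13, 10.0767) (13, 76) (0, 76)]  |A|=876.2988
3. ⊥bis P3·P1 via (6.01,30.06): [(0, 30.3268) (0, 7.1081) (13, 10.0767) (13, 29.7497)]  |A|=278.796
4. ⊥bis P3·P2 via (8.69,32.955): [(0, 30.3268) (0, 7.1081) (13, 10.0767) (13, 29.7497)]  |A|=278.796
5. ⊥bis P3·P4 via (7.935,32.18): [(0, 30.3268) (0, 7.1081) (13, 10.0767) (13, 29.7497)]  |A|=278.796
6. ⊥bis P3·P5 via (3.11,21.875): [(0, 20.6994) (0, 7.1081) (13, 10.0767) (13, 25.6136)]  |A|=189.3331
7. canonical 4-gon: [(0, 20.6994) (0, 7.1081) (13, 10.0767) (13, 25.6136)]
8. shoelace: 189.3331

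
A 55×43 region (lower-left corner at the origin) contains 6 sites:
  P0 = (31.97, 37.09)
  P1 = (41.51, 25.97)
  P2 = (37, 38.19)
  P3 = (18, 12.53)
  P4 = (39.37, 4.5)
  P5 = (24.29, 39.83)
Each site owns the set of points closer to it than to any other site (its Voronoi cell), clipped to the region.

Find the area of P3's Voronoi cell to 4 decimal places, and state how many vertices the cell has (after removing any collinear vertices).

Area of P3's cell: 794.8044 (6 vertices)

1. box [0,55]×[0,43]: [(0, 0) (55, 0) (55, 43) (0, 43)]
2. ⊥bis P3·P0 via (24.985,24.81): [(0, 39.0217) (0, 0) (55, 0) (55, 7.7371)]  |A|=1285.8692
3. ⊥bis P3·P1 via (29.755,19.25): [(27.3434, 23.4685) (0, 39.0217) (0, 0) (40.7597, 0)]  |A|=1011.7781
4. ⊥bis P3·P2 via (27.5,25.36): [(27.3434, 23.4685) (0, 39.0217) (0, 0) (40.7597, 0)]  |A|=1011.7781
5. ⊥bis P3·P4 via (28.685,8.515): [(31.5433, 16.1218) (27.3434, 23.4685) (0, 39.0217) (0, 0) (25.4854, 0)]  |A|=888.6539
6. ⊥bis P3·P5 via (21.145,26.18): [(31.5433, 16.1218) (27.3434, 23.4685) (23.5511, 25.6256) (0, 31.0519) (0, 0) (25.4854, 0)]  |A|=794.8044
7. canonical 6-gon: [(31.5433, 16.1218) (27.3434, 23.4685) (23.5511, 25.6256) (0, 31.0519) (0, 0) (25.4854, 0)]
8. shoelace: 794.8044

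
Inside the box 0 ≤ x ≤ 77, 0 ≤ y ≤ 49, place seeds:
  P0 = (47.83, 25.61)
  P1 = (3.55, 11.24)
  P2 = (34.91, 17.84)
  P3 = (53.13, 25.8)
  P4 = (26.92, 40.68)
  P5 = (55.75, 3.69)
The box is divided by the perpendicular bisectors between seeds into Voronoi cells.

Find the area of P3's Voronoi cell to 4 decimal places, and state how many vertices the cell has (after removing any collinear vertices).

1. box [0,77]×[0,49]: [(0, 0) (77, 0) (77, 49) (0, 49)]
2. ⊥bis P3·P0 via (50.48,25.705): [(51.4015, 0) (77, 0) (77, 49) (49.6449, 49)]  |A|=1297.3633
3. ⊥bis P3·P1 via (28.34,18.52): [(51.4015, 0) (77, 0) (77, 49) (49.6449, 49)]  |A|=1297.3633
4. ⊥bis P3·P2 via (44.02,21.82): [(51.2092, 5.3643) (53.5528, 0) (77, 0) (77, 49) (49.6449, 49)]  |A|=1291.5932
5. ⊥bis P3·P4 via (40.025,33.24): [(51.2092, 5.3643) (53.5528, 0) (77, 0) (77, 49) (49.6449, 49)]  |A|=1291.5932
6. ⊥bis P3·P5 via (54.44,14.745): [(50.888, 14.3241) (77, 17.4183) (77, 49) (49.6449, 49)]  |A|=886.612
7. canonical 4-gon: [(50.888, 14.3241) (77, 17.4183) (77, 49) (49.6449, 49)]
8. shoelace: 886.612

Area of P3's cell: 886.6120 (4 vertices)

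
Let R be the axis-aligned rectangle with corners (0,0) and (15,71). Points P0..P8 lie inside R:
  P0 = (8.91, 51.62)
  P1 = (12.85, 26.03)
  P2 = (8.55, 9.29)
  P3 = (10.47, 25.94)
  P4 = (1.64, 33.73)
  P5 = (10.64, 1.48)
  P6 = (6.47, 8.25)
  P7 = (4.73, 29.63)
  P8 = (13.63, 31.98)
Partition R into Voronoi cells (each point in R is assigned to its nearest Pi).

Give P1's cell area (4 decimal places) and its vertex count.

Area of P1's cell: 38.9044 (4 vertices)

1. box [0,15]×[0,71]: [(0, 0) (15, 0) (15, 71) (0, 71)]
2. ⊥bis P1·P0 via (10.88,38.825): [(0, 37.1498) (0, 0) (15, 0) (15, 39.4593)]  |A|=574.5689
3. ⊥bis P1·P2 via (10.7,17.66): [(0, 37.1498) (0, 20.4085) (15, 16.5555) (15, 39.4593)]  |A|=297.3392
4. ⊥bis P1·P3 via (11.66,25.985): [(11.1727, 38.8701) (11.9873, 17.3293) (15, 16.5555) (15, 39.4593)]  |A|=75.962
5. ⊥bis P1·P4 via (7.245,29.88): [(13.686, 39.257) (11.29, 35.7689) (11.9873, 17.3293) (15, 16.5555) (15, 39.4593)]  |A|=72.0424
6. ⊥bis P1·P5 via (11.745,13.755): [(13.686, 39.257) (11.29, 35.7689) (11.9873, 17.3293) (15, 16.5555) (15, 39.4593)]  |A|=72.0424
7. ⊥bis P1·P6 via (9.66,17.14): [(13.686, 39.257) (11.29, 35.7689) (11.9873, 17.3293) (15, 16.5555) (15, 39.4593)]  |A|=72.0424
8. ⊥bis P1·P7 via (8.79,27.83): [(13.8686, 39.2851) (11.3702, 33.6497) (11.9873, 17.3293) (15, 16.5555) (15, 39.4593)]  |A|=68.8842
9. ⊥bis P1·P8 via (13.24,29.005): [(11.5374, 29.2282) (11.9873, 17.3293) (15, 16.5555) (15, 28.7743)]  |A|=38.9044
10. canonical 4-gon: [(11.5374, 29.2282) (11.9873, 17.3293) (15, 16.5555) (15, 28.7743)]
11. shoelace: 38.9044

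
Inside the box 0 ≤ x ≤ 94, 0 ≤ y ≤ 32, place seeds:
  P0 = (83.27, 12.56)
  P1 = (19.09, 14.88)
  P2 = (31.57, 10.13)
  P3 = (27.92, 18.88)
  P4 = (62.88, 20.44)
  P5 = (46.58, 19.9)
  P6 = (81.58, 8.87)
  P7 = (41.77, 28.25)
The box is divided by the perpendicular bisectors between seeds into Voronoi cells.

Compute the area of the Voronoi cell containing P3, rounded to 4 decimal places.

Area of P3's cell: 235.3453

1. box [0,94]×[0,32]: [(0, 0) (94, 0) (94, 32) (0, 32)]
2. ⊥bis P3·P0 via (55.595,15.72): [(0, 0) (53.8001, 0) (57.4539, 32) (0, 32)]  |A|=1780.0631
3. ⊥bis P3·P1 via (23.505,16.88): [(31.1517, 0) (53.8001, 0) (57.4539, 32) (16.6556, 32)]  |A|=1015.1466
4. ⊥bis P3·P2 via (29.745,14.505): [(25.4016, 12.6932) (56.7422, 25.7667) (57.4539, 32) (16.6556, 32)]  |A|=486.8676
5. ⊥bis P3·P4 via (45.4,19.66): [(25.4016, 12.6932) (45.3397, 21.0102) (44.8494, 32) (16.6556, 32)]  |A|=383.7624
6. ⊥bis P3·P5 via (37.25,19.39): [(25.4016, 12.6932) (37.3438, 17.6748) (36.5607, 32) (16.6556, 32)]  |A|=279.6391
7. ⊥bis P3·P6 via (54.75,13.875): [(25.4016, 12.6932) (37.3438, 17.6748) (36.5607, 32) (16.6556, 32)]  |A|=279.6391
8. ⊥bis P3·P7 via (34.845,23.565): [(25.4016, 12.6932) (37.3438, 17.6748) (37.2131, 20.0646) (29.1384, 32) (16.6556, 32)]  |A|=235.3453
9. canonical 5-gon: [(25.4016, 12.6932) (37.3438, 17.6748) (37.2131, 20.0646) (29.1384, 32) (16.6556, 32)]
10. shoelace: 235.3453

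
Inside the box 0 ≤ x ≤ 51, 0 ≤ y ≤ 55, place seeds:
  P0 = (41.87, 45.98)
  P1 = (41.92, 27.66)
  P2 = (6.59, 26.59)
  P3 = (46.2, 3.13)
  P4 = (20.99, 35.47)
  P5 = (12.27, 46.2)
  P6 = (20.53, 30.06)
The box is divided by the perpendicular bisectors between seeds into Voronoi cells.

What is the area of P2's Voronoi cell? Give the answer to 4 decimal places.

1. box [0,51]×[0,55]: [(0, 0) (51, 0) (51, 55) (0, 55)]
2. ⊥bis P2·P0 via (24.23,36.285): [(0, 0) (44.1724, 0) (13.9442, 55) (0, 55)]  |A|=1598.2045
3. ⊥bis P2·P1 via (24.255,27.125): [(0, 0) (25.0765, 0) (23.9629, 36.7711) (13.9442, 55) (0, 55)]  |A|=1247.1173
4. ⊥bis P2·P3 via (26.395,14.86): [(0, 0) (17.5938, 0) (24.7125, 12.0192) (23.9629, 36.7711) (13.9442, 55) (0, 55)]  |A|=1202.149
5. ⊥bis P2·P4 via (13.79,31.03): [(0, 53.3922) (0, 0) (17.5938, 0) (24.7125, 12.0192) (24.6711, 13.3849)]  |A|=781.4778
6. ⊥bis P2·P5 via (9.43,36.395): [(10.7103, 36.0242) (0, 39.1264) (0, 0) (17.5938, 0) (24.7125, 12.0192) (24.6711, 13.3849)]  |A|=705.0827
7. ⊥bis P2·P6 via (13.56,28.325): [(12.2752, 33.4864) (10.7103, 36.0242) (0, 39.1264) (0, 0) (17.5938, 0) (19.718, 3.5865)]  |A|=590.985
8. canonical 6-gon: [(12.2752, 33.4864) (10.7103, 36.0242) (0, 39.1264) (0, 0) (17.5938, 0) (19.718, 3.5865)]
9. shoelace: 590.985

Area of P2's cell: 590.9850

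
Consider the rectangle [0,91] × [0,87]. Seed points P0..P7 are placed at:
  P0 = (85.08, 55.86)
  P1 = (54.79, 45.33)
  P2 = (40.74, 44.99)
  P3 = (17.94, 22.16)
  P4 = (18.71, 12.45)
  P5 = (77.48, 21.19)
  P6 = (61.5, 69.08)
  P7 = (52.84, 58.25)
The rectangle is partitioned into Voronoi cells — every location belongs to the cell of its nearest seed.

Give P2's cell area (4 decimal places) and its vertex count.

1. box [0,91]×[0,87]: [(0, 0) (91, 0) (91, 87) (0, 87)]
2. ⊥bis P2·P0 via (62.91,50.425): [(0, 0) (75.2717, 0) (53.9436, 87) (0, 87)]  |A|=5620.8674
3. ⊥bis P2·P1 via (47.765,45.16): [(0, 0) (48.8578, 0) (46.7525, 87) (0, 87)]  |A|=4159.0499
4. ⊥bis P2·P3 via (29.34,33.575): [(0, 62.8764) (48.5086, 14.4316) (46.7525, 87) (0, 87)]  |A|=2281.4775
5. ⊥bis P2·P4 via (29.725,28.72): [(0, 62.8764) (43.6227, 19.3111) (48.4699, 16.0294) (46.7525, 87) (0, 87)]  |A|=2277.6684
6. ⊥bis P2·P5 via (59.11,33.09): [(0, 62.8764) (43.6227, 19.3111) (48.1838, 16.2232) (48.4551, 16.6421) (46.7525, 87) (0, 87)]  |A|=2277.5821
7. ⊥bis P2·P6 via (51.12,57.035): [(0, 62.8764) (43.6227, 19.3111) (48.1838, 16.2232) (48.4551, 16.6421) (47.4001, 60.2407) (16.3485, 87) (0, 87)]  |A|=1870.7873
8. ⊥bis P2·P7 via (46.79,51.62): [(0, 62.8764) (43.6227, 19.3111) (48.1838, 16.2232) (48.4551, 16.6421) (47.6272, 50.8561) (8.0182, 87) (0, 87)]  |A|=1577.5773
9. canonical 7-gon: [(0, 62.8764) (43.6227, 19.3111) (48.1838, 16.2232) (48.4551, 16.6421) (47.6272, 50.8561) (8.0182, 87) (0, 87)]
10. shoelace: 1577.5773

Area of P2's cell: 1577.5773 (7 vertices)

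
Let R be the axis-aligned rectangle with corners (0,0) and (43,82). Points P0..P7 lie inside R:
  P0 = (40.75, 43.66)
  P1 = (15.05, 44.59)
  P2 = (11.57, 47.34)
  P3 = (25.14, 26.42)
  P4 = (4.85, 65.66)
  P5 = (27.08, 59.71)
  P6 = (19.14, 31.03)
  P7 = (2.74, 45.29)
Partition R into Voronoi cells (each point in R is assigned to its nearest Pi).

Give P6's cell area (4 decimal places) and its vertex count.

1. box [0,43]×[0,82]: [(0, 0) (43, 0) (43, 82) (0, 82)]
2. ⊥bis P6·P0 via (29.945,37.345): [(0, 0) (43, 0) (43, 15.0078) (3.8463, 82) (0, 82)]  |A|=2214.5046
3. ⊥bis P6·P1 via (17.095,37.81): [(0, 32.6538) (0, 0) (43, 0) (43, 15.0078) (27.7882, 41.0353)]  |A|=1450.1017
4. ⊥bis P6·P2 via (15.355,39.185): [(3.6645, 33.7591) (0, 32.0582) (0, 0) (43, 0) (43, 15.0078) (27.7882, 41.0353)]  |A|=1449.0106
5. ⊥bis P6·P3 via (22.14,28.725): [(3.6645, 33.7591) (0, 32.0582) (0, 0) (0.0696, 0) (29.4343, 38.2187) (27.7882, 41.0353)]  |A|=526.843
6. ⊥bis P6·P4 via (11.995,48.345): [(3.6645, 33.7591) (0, 32.0582) (0, 0) (0.0696, 0) (29.4343, 38.2187) (27.7882, 41.0353)]  |A|=526.843
7. ⊥bis P6·P5 via (23.11,45.37): [(3.6645, 33.7591) (0, 32.0582) (0, 0) (0.0696, 0) (29.4343, 38.2187) (27.7882, 41.0353)]  |A|=526.843
8. ⊥bis P6·P7 via (10.94,38.16): [(8.3394, 35.1691) (0, 25.5782) (0, 0) (0.0696, 0) (29.4343, 38.2187) (27.7882, 41.0353)]  |A|=498.4313
9. canonical 6-gon: [(8.3394, 35.1691) (0, 25.5782) (0, 0) (0.0696, 0) (29.4343, 38.2187) (27.7882, 41.0353)]
10. shoelace: 498.4313

Area of P6's cell: 498.4313 (6 vertices)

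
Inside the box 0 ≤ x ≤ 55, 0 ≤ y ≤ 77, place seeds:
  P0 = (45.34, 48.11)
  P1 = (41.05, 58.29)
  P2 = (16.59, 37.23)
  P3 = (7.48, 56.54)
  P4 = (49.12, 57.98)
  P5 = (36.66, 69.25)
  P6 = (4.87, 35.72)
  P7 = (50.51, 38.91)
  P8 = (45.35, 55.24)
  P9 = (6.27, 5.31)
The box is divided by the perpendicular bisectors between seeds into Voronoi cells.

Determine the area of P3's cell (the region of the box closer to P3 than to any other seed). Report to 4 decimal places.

1. box [0,55]×[0,77]: [(0, 0) (55, 0) (55, 77) (0, 77)]
2. ⊥bis P3·P0 via (26.41,52.325): [(0, 0) (14.7592, 0) (31.9042, 77) (0, 77)]  |A|=1796.5403
3. ⊥bis P3·P1 via (24.265,57.415): [(0, 0) (14.7592, 0) (24.8869, 45.4847) (23.244, 77) (0, 77)]  |A|=1660.0766
4. ⊥bis P3·P2 via (12.035,46.885): [(0, 41.2072) (24.5072, 52.7691) (23.244, 77) (0, 77)]  |A|=720.203
5. ⊥bis P3·P4 via (28.3,57.26): [(0, 41.2072) (24.5072, 52.7691) (23.244, 77) (0, 77)]  |A|=720.203
6. ⊥bis P3·P5 via (22.07,62.895): [(0, 41.2072) (24.5072, 52.7691) (24.2389, 57.9156) (15.9263, 77) (0, 77)]  |A|=650.3751
7. ⊥bis P3·P6 via (6.175,46.13): [(0, 46.9041) (9.5404, 45.7081) (24.5072, 52.7691) (24.2389, 57.9156) (15.9263, 77) (0, 77)]  |A|=623.1996
8. ⊥bis P3·P7 via (28.995,47.725): [(0, 46.9041) (9.5404, 45.7081) (24.5072, 52.7691) (24.2389, 57.9156) (15.9263, 77) (0, 77)]  |A|=623.1996
9. ⊥bis P3·P8 via (26.415,55.89): [(0, 46.9041) (9.5404, 45.7081) (24.5072, 52.7691) (24.2389, 57.9156) (15.9263, 77) (0, 77)]  |A|=623.1996
10. ⊥bis P3·P9 via (6.875,30.925): [(0, 46.9041) (9.5404, 45.7081) (24.5072, 52.7691) (24.2389, 57.9156) (15.9263, 77) (0, 77)]  |A|=623.1996
11. canonical 6-gon: [(0, 46.9041) (9.5404, 45.7081) (24.5072, 52.7691) (24.2389, 57.9156) (15.9263, 77) (0, 77)]
12. shoelace: 623.1996

Area of P3's cell: 623.1996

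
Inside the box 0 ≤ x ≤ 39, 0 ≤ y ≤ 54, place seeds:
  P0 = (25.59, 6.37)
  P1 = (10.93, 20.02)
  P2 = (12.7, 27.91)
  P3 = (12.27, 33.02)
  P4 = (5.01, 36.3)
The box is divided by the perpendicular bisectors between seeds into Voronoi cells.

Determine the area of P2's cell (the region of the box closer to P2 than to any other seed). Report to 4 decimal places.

1. box [0,39]×[0,54]: [(0, 0) (39, 0) (39, 54) (0, 54)]
2. ⊥bis P2·P0 via (19.145,17.14): [(0, 5.6832) (39, 29.0217) (39, 54) (0, 54)]  |A|=1429.2549
3. ⊥bis P2·P1 via (11.815,23.965): [(0, 26.6155) (25.4417, 20.9081) (39, 29.0217) (39, 54) (0, 54)]  |A|=1162.9786
4. ⊥bis P2·P3 via (12.485,30.465): [(0, 29.4144) (0, 26.6155) (25.4417, 20.9081) (39, 29.0217) (39, 32.6962)]  |A|=268.1354
5. ⊥bis P2·P4 via (8.855,32.105): [(6.5179, 29.9629) (2.3023, 26.099) (25.4417, 20.9081) (39, 29.0217) (39, 32.6962)]  |A|=253.4774
6. canonical 5-gon: [(6.5179, 29.9629) (2.3023, 26.099) (25.4417, 20.9081) (39, 29.0217) (39, 32.6962)]
7. shoelace: 253.4774

Area of P2's cell: 253.4774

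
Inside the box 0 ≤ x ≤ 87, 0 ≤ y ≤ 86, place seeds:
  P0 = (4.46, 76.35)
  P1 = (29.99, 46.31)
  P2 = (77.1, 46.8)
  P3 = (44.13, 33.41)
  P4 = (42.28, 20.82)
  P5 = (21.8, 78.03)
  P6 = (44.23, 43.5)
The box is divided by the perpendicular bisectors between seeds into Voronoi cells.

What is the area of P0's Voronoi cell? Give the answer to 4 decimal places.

1. box [0,87]×[0,86]: [(0, 0) (87, 0) (87, 86) (0, 86)]
2. ⊥bis P0·P1 via (17.225,61.33): [(0, 46.691) (46.2531, 86) (0, 86)]  |A|=909.0801
3. ⊥bis P0·P2 via (40.78,61.575): [(0, 46.691) (46.2531, 86) (0, 86)]  |A|=909.0801
4. ⊥bis P0·P3 via (24.295,54.88): [(0, 46.691) (46.2531, 86) (0, 86)]  |A|=909.0801
5. ⊥bis P0·P4 via (23.37,48.585): [(0, 46.691) (46.2531, 86) (0, 86)]  |A|=909.0801
6. ⊥bis P0·P5 via (13.13,77.19): [(0, 46.691) (14.8612, 59.3211) (12.2764, 86) (0, 86)]  |A|=455.8507
7. ⊥bis P0·P6 via (24.345,59.925): [(0, 46.691) (14.8612, 59.3211) (12.2764, 86) (0, 86)]  |A|=455.8507
8. canonical 4-gon: [(0, 46.691) (14.8612, 59.3211) (12.2764, 86) (0, 86)]
9. shoelace: 455.8507

Area of P0's cell: 455.8507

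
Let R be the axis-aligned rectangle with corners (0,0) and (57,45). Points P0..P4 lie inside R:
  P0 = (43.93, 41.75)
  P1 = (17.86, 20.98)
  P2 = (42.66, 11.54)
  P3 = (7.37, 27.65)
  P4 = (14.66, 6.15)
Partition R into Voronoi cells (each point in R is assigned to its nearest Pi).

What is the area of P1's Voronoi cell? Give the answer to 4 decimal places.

Area of P1's cell: 438.7567

1. box [0,57]×[0,45]: [(0, 0) (57, 0) (57, 45) (0, 45)]
2. ⊥bis P1·P0 via (30.895,31.365): [(0, 0) (55.8835, 0) (20.032, 45) (0, 45)]  |A|=1708.099
3. ⊥bis P1·P2 via (30.26,16.26): [(0, 0) (24.0707, 0) (34.356, 27.0208) (20.032, 45) (0, 45)]  |A|=1278.2953
4. ⊥bis P1·P3 via (12.615,24.315): [(0, 4.4752) (0, 0) (24.0707, 0) (34.356, 27.0208) (23.2217, 40.9963)]  |A|=767.6671
5. ⊥bis P1·P4 via (16.26,13.565): [(7.0441, 15.5536) (28.2494, 10.9779) (34.356, 27.0208) (23.2217, 40.9963)]  |A|=438.7567
6. canonical 4-gon: [(7.0441, 15.5536) (28.2494, 10.9779) (34.356, 27.0208) (23.2217, 40.9963)]
7. shoelace: 438.7567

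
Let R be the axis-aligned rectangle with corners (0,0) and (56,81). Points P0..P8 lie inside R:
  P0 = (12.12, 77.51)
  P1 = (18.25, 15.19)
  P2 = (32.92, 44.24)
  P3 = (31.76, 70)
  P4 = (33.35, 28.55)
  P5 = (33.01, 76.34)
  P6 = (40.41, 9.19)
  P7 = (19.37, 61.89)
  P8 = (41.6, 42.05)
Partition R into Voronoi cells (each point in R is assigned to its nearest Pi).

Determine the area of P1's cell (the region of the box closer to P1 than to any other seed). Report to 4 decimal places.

1. box [0,56]×[0,81]: [(0, 0) (56, 0) (56, 81) (0, 81)]
2. ⊥bis P1·P0 via (15.185,46.35): [(0, 44.8564) (0, 0) (56, 0) (56, 50.3647)]  |A|=2666.1894
3. ⊥bis P1·P2 via (25.585,29.715): [(0, 42.6352) (0, 0) (56, 0) (56, 14.3557)]  |A|=1595.745
4. ⊥bis P1·P3 via (25.005,42.595): [(0, 42.6352) (0, 0) (56, 0) (56, 14.3557)]  |A|=1595.745
5. ⊥bis P1·P4 via (25.8,21.87): [(13.4266, 35.8549) (0, 42.6352) (0, 0) (45.1499, 0)]  |A|=1095.6452
6. ⊥bis P1·P5 via (25.63,45.765): [(13.4266, 35.8549) (0, 42.6352) (0, 0) (45.1499, 0)]  |A|=1095.6452
7. ⊥bis P1·P6 via (29.33,12.19): [(30.5097, 16.5469) (13.4266, 35.8549) (0, 42.6352) (0, 0) (26.0295, 0)]  |A|=937.4529
8. ⊥bis P1·P7 via (18.81,38.54): [(30.5097, 16.5469) (13.4266, 35.8549) (7.5759, 38.8094) (0, 38.9911) (0, 0) (26.0295, 0)]  |A|=923.6493
9. ⊥bis P1·P8 via (29.925,28.62): [(30.5097, 16.5469) (13.4266, 35.8549) (7.5759, 38.8094) (0, 38.9911) (0, 0) (26.0295, 0)]  |A|=923.6493
10. canonical 6-gon: [(30.5097, 16.5469) (13.4266, 35.8549) (7.5759, 38.8094) (0, 38.9911) (0, 0) (26.0295, 0)]
11. shoelace: 923.6493

Area of P1's cell: 923.6493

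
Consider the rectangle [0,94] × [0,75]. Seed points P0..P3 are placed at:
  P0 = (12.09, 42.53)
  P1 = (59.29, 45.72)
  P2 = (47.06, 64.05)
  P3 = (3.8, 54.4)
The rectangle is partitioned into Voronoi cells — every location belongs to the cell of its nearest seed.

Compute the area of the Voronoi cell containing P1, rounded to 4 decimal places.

1. box [0,94]×[0,75]: [(0, 0) (94, 0) (94, 75) (0, 75)]
2. ⊥bis P1·P0 via (35.69,44.125): [(38.6722, 0) (94, 0) (94, 75) (33.6033, 75)]  |A|=4339.6688
3. ⊥bis P1·P2 via (53.175,54.885): [(35.7486, 43.2579) (38.6722, 0) (94, 0) (94, 75) (83.3228, 75)]  |A|=3550.5679
4. ⊥bis P1·P3 via (31.545,50.06): [(35.7486, 43.2579) (38.6722, 0) (94, 0) (94, 75) (83.3228, 75)]  |A|=3550.5679
5. canonical 5-gon: [(35.7486, 43.2579) (38.6722, 0) (94, 0) (94, 75) (83.3228, 75)]
6. shoelace: 3550.5679

Area of P1's cell: 3550.5679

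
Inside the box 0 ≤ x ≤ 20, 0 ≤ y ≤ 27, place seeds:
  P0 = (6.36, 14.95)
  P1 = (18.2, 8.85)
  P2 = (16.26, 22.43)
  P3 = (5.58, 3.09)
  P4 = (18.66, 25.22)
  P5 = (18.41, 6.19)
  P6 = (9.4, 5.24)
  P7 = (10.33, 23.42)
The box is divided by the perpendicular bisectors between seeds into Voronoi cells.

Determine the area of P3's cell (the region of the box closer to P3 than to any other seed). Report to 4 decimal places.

Area of P3's cell: 66.9301

1. box [0,20]×[0,27]: [(0, 0) (20, 0) (20, 27) (0, 27)]
2. ⊥bis P3·P0 via (5.97,9.02): [(0, 9.4126) (0, 0) (20, 0) (20, 8.0973)]  |A|=175.0992
3. ⊥bis P3·P1 via (11.89,5.97): [(10.638, 8.713) (0, 9.4126) (0, 0) (14.6148, 0)]  |A|=113.7354
4. ⊥bis P3·P2 via (10.92,12.76): [(10.638, 8.713) (0, 9.4126) (0, 0) (14.6148, 0)]  |A|=113.7354
5. ⊥bis P3·P4 via (12.12,14.155): [(10.638, 8.713) (0, 9.4126) (0, 0) (14.6148, 0)]  |A|=113.7354
6. ⊥bis P3·P5 via (11.995,4.64): [(11.4303, 6.9773) (10.638, 8.713) (0, 9.4126) (0, 0) (13.1161, 0)]  |A|=108.507
7. ⊥bis P3·P6 via (7.49,4.165): [(4.7109, 9.1028) (0, 9.4126) (0, 0) (9.8342, 0)]  |A|=66.9301
8. ⊥bis P3·P7 via (7.955,13.255): [(4.7109, 9.1028) (0, 9.4126) (0, 0) (9.8342, 0)]  |A|=66.9301
9. canonical 4-gon: [(4.7109, 9.1028) (0, 9.4126) (0, 0) (9.8342, 0)]
10. shoelace: 66.9301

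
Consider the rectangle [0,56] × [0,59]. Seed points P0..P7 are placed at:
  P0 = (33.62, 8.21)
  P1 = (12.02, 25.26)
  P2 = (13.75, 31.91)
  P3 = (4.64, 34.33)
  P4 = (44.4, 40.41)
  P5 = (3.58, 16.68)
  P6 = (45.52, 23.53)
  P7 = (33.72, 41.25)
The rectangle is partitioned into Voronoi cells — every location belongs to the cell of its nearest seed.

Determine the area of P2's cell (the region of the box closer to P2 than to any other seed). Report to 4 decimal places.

Area of P2's cell: 287.1031

1. box [0,56]×[0,59]: [(0, 0) (56, 0) (56, 59) (0, 59)]
2. ⊥bis P2·P0 via (23.685,20.06): [(0, 0.2026) (56, 47.1528) (56, 59) (0, 59)]  |A|=1978.0498
3. ⊥bis P2·P1 via (12.885,28.585): [(0, 31.937) (28.8877, 24.4219) (56, 47.1528) (56, 59) (0, 59)]  |A|=1519.6825
4. ⊥bis P2·P3 via (9.195,33.12): [(8.3067, 29.776) (28.8877, 24.4219) (56, 47.1528) (56, 59) (16.0698, 59)]  |A|=1172.4687
5. ⊥bis P2·P4 via (29.075,36.16): [(8.3067, 29.776) (28.8877, 24.4219) (31.6808, 26.7637) (22.7409, 59) (16.0698, 59)]  |A|=492.3361
6. ⊥bis P2·P5 via (8.665,24.295): [(8.3067, 29.776) (28.8877, 24.4219) (31.6808, 26.7637) (22.7409, 59) (16.0698, 59)]  |A|=492.3361
7. ⊥bis P2·P6 via (29.635,27.72): [(8.3067, 29.776) (28.7729, 24.4517) (30.503, 31.0108) (22.7409, 59) (16.0698, 59)]  |A|=484.6234
8. ⊥bis P2·P7 via (23.735,36.58): [(15.0481, 55.1537) (8.3067, 29.776) (28.7729, 24.4517) (29.0017, 25.3191)]  |A|=287.1031
9. canonical 4-gon: [(15.0481, 55.1537) (8.3067, 29.776) (28.7729, 24.4517) (29.0017, 25.3191)]
10. shoelace: 287.1031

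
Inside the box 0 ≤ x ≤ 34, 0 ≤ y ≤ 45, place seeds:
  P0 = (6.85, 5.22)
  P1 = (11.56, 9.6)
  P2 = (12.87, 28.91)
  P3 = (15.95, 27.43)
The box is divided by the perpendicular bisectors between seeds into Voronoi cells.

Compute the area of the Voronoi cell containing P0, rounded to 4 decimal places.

Area of P0's cell: 139.2975

1. box [0,34]×[0,45]: [(0, 0) (34, 0) (34, 45) (0, 45)]
2. ⊥bis P0·P1 via (9.205,7.41): [(0, 17.3085) (0, 0) (16.0958, 0)]  |A|=139.2975
3. ⊥bis P0·P2 via (9.86,17.065): [(0, 17.3085) (0, 0) (16.0958, 0)]  |A|=139.2975
4. ⊥bis P0·P3 via (11.4,16.325): [(0, 17.3085) (0, 0) (16.0958, 0)]  |A|=139.2975
5. canonical 3-gon: [(0, 17.3085) (0, 0) (16.0958, 0)]
6. shoelace: 139.2975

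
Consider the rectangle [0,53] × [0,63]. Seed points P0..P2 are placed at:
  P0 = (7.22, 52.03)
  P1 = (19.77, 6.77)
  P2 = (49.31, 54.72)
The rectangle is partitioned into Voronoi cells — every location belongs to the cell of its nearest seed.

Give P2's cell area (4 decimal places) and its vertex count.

Area of P2's cell: 881.9140 (4 vertices)

1. box [0,53]×[0,63]: [(0, 0) (53, 0) (53, 63) (0, 63)]
2. ⊥bis P2·P0 via (28.265,53.375): [(31.6762, 0) (53, 0) (53, 63) (27.6499, 63)]  |A|=1470.2281
3. ⊥bis P2·P1 via (34.54,30.745): [(29.5134, 33.8417) (53, 19.3726) (53, 63) (27.6499, 63)]  |A|=881.914
4. canonical 4-gon: [(29.5134, 33.8417) (53, 19.3726) (53, 63) (27.6499, 63)]
5. shoelace: 881.914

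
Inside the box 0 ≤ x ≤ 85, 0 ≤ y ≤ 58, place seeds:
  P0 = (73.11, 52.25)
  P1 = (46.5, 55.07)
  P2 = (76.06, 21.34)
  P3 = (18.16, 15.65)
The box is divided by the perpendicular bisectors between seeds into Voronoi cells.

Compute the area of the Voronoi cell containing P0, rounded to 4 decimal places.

1. box [0,85]×[0,58]: [(0, 0) (85, 0) (85, 58) (0, 58)]
2. ⊥bis P0·P1 via (59.805,53.66): [(54.1184, 0) (85, 0) (85, 58) (60.2649, 58)]  |A|=1612.8842
3. ⊥bis P0·P2 via (74.585,36.795): [(57.8485, 35.1977) (85, 37.789) (85, 58) (60.2649, 58)]  |A|=556.3884
4. ⊥bis P0·P3 via (45.635,33.95): [(57.8485, 35.1977) (85, 37.789) (85, 58) (60.2649, 58)]  |A|=556.3884
5. canonical 4-gon: [(57.8485, 35.1977) (85, 37.789) (85, 58) (60.2649, 58)]
6. shoelace: 556.3884

Area of P0's cell: 556.3884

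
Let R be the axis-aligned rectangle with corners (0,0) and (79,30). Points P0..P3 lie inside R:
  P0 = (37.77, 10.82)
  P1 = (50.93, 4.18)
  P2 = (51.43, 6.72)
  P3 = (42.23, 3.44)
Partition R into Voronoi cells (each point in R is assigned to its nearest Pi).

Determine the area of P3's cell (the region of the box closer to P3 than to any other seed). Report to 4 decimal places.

1. box [0,79]×[0,30]: [(0, 0) (79, 0) (79, 30) (0, 30)]
2. ⊥bis P3·P0 via (40,7.13): [(28.2019, 0) (79, 0) (79, 30) (77.8432, 30)]  |A|=779.3233
3. ⊥bis P3·P1 via (46.58,3.81): [(45.9897, 10.7498) (28.2019, 0) (46.9041, 0)]  |A|=100.5222
4. ⊥bis P3·P2 via (46.83,5.08): [(46.3598, 6.3989) (45.018, 10.1625) (28.2019, 0) (46.9041, 0)]  |A|=98.2995
5. canonical 4-gon: [(46.3598, 6.3989) (45.018, 10.1625) (28.2019, 0) (46.9041, 0)]
6. shoelace: 98.2995

Area of P3's cell: 98.2995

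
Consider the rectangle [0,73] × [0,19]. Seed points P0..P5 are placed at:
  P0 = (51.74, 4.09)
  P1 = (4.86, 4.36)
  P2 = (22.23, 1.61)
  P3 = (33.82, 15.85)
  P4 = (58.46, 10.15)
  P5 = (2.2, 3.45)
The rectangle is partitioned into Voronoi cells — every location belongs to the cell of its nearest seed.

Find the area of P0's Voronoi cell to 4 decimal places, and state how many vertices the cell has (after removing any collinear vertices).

1. box [0,73]×[0,19]: [(0, 0) (73, 0) (73, 19) (0, 19)]
2. ⊥bis P0·P1 via (28.3,4.225): [(28.2757, 0) (73, 0) (73, 19) (28.3851, 19)]  |A|=848.7228
3. ⊥bis P0·P2 via (36.985,2.85): [(37.2245, 0) (73, 0) (73, 19) (35.6278, 19)]  |A|=694.9034
4. ⊥bis P0·P3 via (42.78,9.97): [(37.1124, 1.3337) (37.2245, 0) (73, 0) (73, 19) (48.7059, 19)]  |A|=579.3819
5. ⊥bis P0·P4 via (55.1,7.12): [(46.8867, 16.2278) (37.1124, 1.3337) (37.2245, 0) (61.5207, 0)]  |A|=204.4899
6. ⊥bis P0·P5 via (26.97,3.77): [(46.8867, 16.2278) (37.1124, 1.3337) (37.2245, 0) (61.5207, 0)]  |A|=204.4899
7. canonical 4-gon: [(46.8867, 16.2278) (37.1124, 1.3337) (37.2245, 0) (61.5207, 0)]
8. shoelace: 204.4899

Area of P0's cell: 204.4899 (4 vertices)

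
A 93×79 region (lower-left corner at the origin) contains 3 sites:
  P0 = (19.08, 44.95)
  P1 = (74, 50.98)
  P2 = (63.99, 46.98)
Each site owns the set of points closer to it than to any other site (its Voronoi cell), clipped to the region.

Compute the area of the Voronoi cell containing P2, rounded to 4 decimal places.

Area of P2's cell: 2445.5227

1. box [0,93]×[0,79]: [(0, 0) (93, 0) (93, 79) (0, 79)]
2. ⊥bis P2·P0 via (41.535,45.965): [(43.6127, 0) (93, 0) (93, 79) (40.0418, 79)]  |A|=4042.649
3. ⊥bis P2·P1 via (68.995,48.98): [(43.6127, 0) (88.5674, 0) (56.999, 79) (40.0418, 79)]  |A|=2445.5227
4. canonical 4-gon: [(43.6127, 0) (88.5674, 0) (56.999, 79) (40.0418, 79)]
5. shoelace: 2445.5227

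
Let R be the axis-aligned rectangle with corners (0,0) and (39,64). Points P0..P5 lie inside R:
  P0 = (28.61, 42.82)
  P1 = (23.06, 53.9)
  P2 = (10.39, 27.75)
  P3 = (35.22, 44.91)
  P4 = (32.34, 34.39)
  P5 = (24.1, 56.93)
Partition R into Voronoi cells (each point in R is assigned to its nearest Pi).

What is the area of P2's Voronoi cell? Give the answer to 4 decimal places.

1. box [0,39]×[0,64]: [(0, 0) (39, 0) (39, 64) (0, 64)]
2. ⊥bis P2·P0 via (19.5,35.285): [(0, 58.861) (0, 0) (39, 0) (39, 11.709)]  |A|=1376.115
3. ⊥bis P2·P1 via (16.725,40.825): [(13.7092, 42.2862) (0, 48.9285) (0, 0) (39, 0) (39, 11.709)]  |A|=1308.0314
4. ⊥bis P2·P3 via (22.805,36.33): [(13.7092, 42.2862) (0, 48.9285) (0, 0) (39, 0) (39, 11.709)]  |A|=1308.0314
5. ⊥bis P2·P4 via (21.365,31.07): [(20.4301, 34.1605) (13.7092, 42.2862) (0, 48.9285) (0, 0) (30.7639, 0)]  |A|=1058.6385
6. ⊥bis P2·P5 via (17.245,42.34): [(20.4301, 34.1605) (13.7092, 42.2862) (0, 48.9285) (0, 0) (30.7639, 0)]  |A|=1058.6385
7. canonical 5-gon: [(20.4301, 34.1605) (13.7092, 42.2862) (0, 48.9285) (0, 0) (30.7639, 0)]
8. shoelace: 1058.6385

Area of P2's cell: 1058.6385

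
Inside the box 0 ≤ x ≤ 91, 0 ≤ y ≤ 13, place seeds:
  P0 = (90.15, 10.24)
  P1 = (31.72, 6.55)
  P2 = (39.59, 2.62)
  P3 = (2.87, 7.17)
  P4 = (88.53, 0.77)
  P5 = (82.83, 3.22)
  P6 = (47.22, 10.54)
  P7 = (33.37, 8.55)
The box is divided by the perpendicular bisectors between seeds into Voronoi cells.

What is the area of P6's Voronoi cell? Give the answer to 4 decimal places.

Area of P6's cell: 273.7382

1. box [0,91]×[0,13]: [(0, 0) (91, 0) (91, 13) (0, 13)]
2. ⊥bis P6·P0 via (68.685,10.39): [(0, 0) (68.6124, 0) (68.7032, 13) (0, 13)]  |A|=892.5516
3. ⊥bis P6·P1 via (39.47,8.545): [(41.6696, 0) (68.6124, 0) (68.7032, 13) (38.3232, 13)]  |A|=372.5981
4. ⊥bis P6·P2 via (43.405,6.58): [(38.845, 10.9731) (50.2351, 0) (68.6124, 0) (68.7032, 13) (38.3232, 13)]  |A|=325.6036
5. ⊥bis P6·P3 via (25.045,8.855): [(38.845, 10.9731) (50.2351, 0) (68.6124, 0) (68.7032, 13) (38.3232, 13)]  |A|=325.6036
6. ⊥bis P6·P4 via (67.875,5.655): [(38.845, 10.9731) (50.2351, 0) (66.5376, 0) (68.6756, 9.04) (68.7032, 13) (38.3232, 13)]  |A|=316.2254
7. ⊥bis P6·P5 via (65.025,6.88): [(38.845, 10.9731) (50.2351, 0) (63.6107, 0) (66.283, 13) (38.3232, 13)]  |A|=277.3615
8. ⊥bis P6·P7 via (40.295,9.545): [(40.2898, 9.5811) (50.2351, 0) (63.6107, 0) (66.283, 13) (39.7986, 13)]  |A|=273.7382
9. canonical 5-gon: [(40.2898, 9.5811) (50.2351, 0) (63.6107, 0) (66.283, 13) (39.7986, 13)]
10. shoelace: 273.7382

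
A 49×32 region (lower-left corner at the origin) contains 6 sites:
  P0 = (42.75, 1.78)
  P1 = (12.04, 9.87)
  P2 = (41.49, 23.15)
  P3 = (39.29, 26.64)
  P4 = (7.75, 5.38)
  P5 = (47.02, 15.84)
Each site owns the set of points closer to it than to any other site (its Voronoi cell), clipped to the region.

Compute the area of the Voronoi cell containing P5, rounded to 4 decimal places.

Area of P5's cell: 113.6600

1. box [0,49]×[0,32]: [(0, 0) (49, 0) (49, 32) (0, 32)]
2. ⊥bis P5·P0 via (44.885,8.81): [(0, 22.4415) (49, 7.5603) (49, 32) (0, 32)]  |A|=832.9563
3. ⊥bis P5·P1 via (29.53,12.855): [(29.4187, 13.5071) (49, 7.5603) (49, 32) (26.2625, 32)]  |A|=449.5215
4. ⊥bis P5·P2 via (44.255,19.495): [(34.3571, 12.0073) (49, 7.5603) (49, 23.0846)]  |A|=113.66
5. ⊥bis P5·P3 via (43.155,21.24): [(34.3571, 12.0073) (49, 7.5603) (49, 23.0846)]  |A|=113.66
6. ⊥bis P5·P4 via (27.385,10.61): [(34.3571, 12.0073) (49, 7.5603) (49, 23.0846)]  |A|=113.66
7. canonical 3-gon: [(34.3571, 12.0073) (49, 7.5603) (49, 23.0846)]
8. shoelace: 113.66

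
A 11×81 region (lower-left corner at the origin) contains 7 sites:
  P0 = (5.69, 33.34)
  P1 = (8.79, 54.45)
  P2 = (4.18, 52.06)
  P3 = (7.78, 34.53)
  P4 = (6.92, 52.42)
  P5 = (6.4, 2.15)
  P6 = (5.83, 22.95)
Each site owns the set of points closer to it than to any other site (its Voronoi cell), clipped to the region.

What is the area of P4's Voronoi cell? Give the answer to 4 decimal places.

1. box [0,11]×[0,81]: [(0, 0) (11, 0) (11, 81) (0, 81)]
2. ⊥bis P4·P0 via (6.305,42.88): [(0, 43.2865) (11, 42.5773) (11, 81) (0, 81)]  |A|=418.7492
3. ⊥bis P4·P1 via (7.855,53.435): [(0, 60.6709) (0, 43.2865) (11, 42.5773) (11, 50.5379)]  |A|=139.3974
4. ⊥bis P4·P2 via (5.55,52.24): [(5.054, 56.0152) (6.7838, 42.8491) (11, 42.5773) (11, 50.5379)]  |A|=51.1869
5. ⊥bis P4·P3 via (7.35,43.475): [(5.054, 56.0152) (6.7057, 43.444) (11, 43.6505) (11, 50.5379)]  |A|=47.6393
6. ⊥bis P4·P5 via (6.66,27.285): [(5.054, 56.0152) (6.7057, 43.444) (11, 43.6505) (11, 50.5379)]  |A|=47.6393
7. ⊥bis P4·P6 via (6.375,37.685): [(5.054, 56.0152) (6.7057, 43.444) (11, 43.6505) (11, 50.5379)]  |A|=47.6393
8. canonical 4-gon: [(5.054, 56.0152) (6.7057, 43.444) (11, 43.6505) (11, 50.5379)]
9. shoelace: 47.6393

Area of P4's cell: 47.6393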